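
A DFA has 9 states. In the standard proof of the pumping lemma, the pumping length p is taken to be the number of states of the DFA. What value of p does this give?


Pumping lemma for regular languages (standard proof):
Take p = |Q|, the number of DFA states.
Any string of length >= |Q| passes through |Q|+1 states while reading its first |Q| symbols,
so by pigeonhole some state repeats, giving the loop that can be pumped.
Here |Q| = 9
Therefore the proof uses p = 9

9


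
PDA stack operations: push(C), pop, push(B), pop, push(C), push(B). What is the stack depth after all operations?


Tracing stack operations:
  push(C) -> stack = [C], depth=1
  pop -> removed C, stack = [], depth=0
  push(B) -> stack = [B], depth=1
  pop -> removed B, stack = [], depth=0
  push(C) -> stack = [C], depth=1
  push(B) -> stack = [C,B], depth=2
Final depth = 2

2


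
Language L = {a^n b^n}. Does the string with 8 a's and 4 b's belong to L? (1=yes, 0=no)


Language requires equal numbers of a's and b's
PDA pushes for each 'a', pops for each 'b'
Number of a's = 8
Number of b's = 4
8 != 4 -> Reject

0


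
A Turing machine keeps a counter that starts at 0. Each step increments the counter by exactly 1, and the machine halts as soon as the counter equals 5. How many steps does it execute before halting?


Counter starts at 0. Counting sequence:
  Step 1: counter = 1
  Step 2: counter = 2
  Step 3: counter = 3
  Step 4: counter = 4
  Step 5: counter = 5
Counter reached 5 -> halt
Total steps = 5

5


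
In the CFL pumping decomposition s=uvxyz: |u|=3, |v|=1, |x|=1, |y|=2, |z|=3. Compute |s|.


|s| = |u| + |v| + |x| + |y| + |z|
= 3 + 1 + 1 + 2 + 3
= 4 + 1 + 5
= 5 + 5
= 10

10


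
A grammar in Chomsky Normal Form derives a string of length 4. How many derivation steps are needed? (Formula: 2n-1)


Chomsky Normal Form derivation:
String length n = 4
Each step either:
  - Splits a nonterminal into two (n-1 such steps)
  - Converts a nonterminal to terminal (n such steps)
Total = (n-1) + n = 2n - 1
= 2(4) - 1
= 8 - 1
= 7

7


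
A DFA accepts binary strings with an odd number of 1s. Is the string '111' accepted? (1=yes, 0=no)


DFA has 2 states: q_even (start, accept=no) and q_odd
Processing string '111' character by character:
  Position 0: read '1', 1-count=1 -> q_odd
  Position 1: read '1', 1-count=2 -> q_even
  Position 2: read '1', 1-count=3 -> q_odd
Final state: q_odd, total 1s = 3 (odd); the DFA requires an odd count -> accept

1


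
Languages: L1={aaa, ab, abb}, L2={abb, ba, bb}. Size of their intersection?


L1 = {aaa, ab, abb}
L2 = {abb, ba, bb}
Checking each string in L1 against L2:
  'aaa': in L2? No
  'ab': in L2? No
  'abb': in L2? Yes
Intersection = {abb}
|L1 ∩ L2| = 1

1


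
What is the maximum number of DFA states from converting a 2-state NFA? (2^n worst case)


NFA has 2 states
Subset construction: each DFA state = subset of NFA states
Maximum subsets = 2^2
2^2 = 4

4


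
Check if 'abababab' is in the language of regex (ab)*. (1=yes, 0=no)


Pattern: (ab)*
String: 'abababab'
Pattern requires: zero or more repetitions of 'ab'
Pairs: ['ab', 'ab', 'ab', 'ab']
All pairs are 'ab'? Yes
Result: 1

1


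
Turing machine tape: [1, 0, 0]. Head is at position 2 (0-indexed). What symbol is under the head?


Tape: [1, 0, 0]
Positions: 0 1 2
Values:    1 0 0
Head at position 2
tape[2] = 0

0


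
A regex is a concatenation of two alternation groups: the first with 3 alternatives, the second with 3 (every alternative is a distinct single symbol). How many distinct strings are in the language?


First group: 3 alternatives
Second group: 3 alternatives
Concatenation: each choice from group 1 pairs with each from group 2
Total = 3 x 3 = 9

9


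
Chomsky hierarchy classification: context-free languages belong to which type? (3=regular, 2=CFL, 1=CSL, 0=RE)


Chomsky hierarchy levels:
  Type 3: Regular (DFA/NFA/regex)
  Type 2: Context-free (PDA)
  Type 1: Context-sensitive
  Type 0: Recursively enumerable (TM)
'context-free' corresponds to Type 2

2


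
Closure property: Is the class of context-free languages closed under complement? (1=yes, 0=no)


CFL closure properties:
  Closed under: union, concatenation, Kleene star
  NOT closed under: intersection, complement
Operation 'complement' is in not-closed list -> No (not closed)

0


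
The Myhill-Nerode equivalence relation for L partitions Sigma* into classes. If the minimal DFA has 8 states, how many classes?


Myhill-Nerode theorem:
Number of equivalence classes = number of states in minimal DFA
Minimal DFA states = 8
Therefore equivalence classes = 8

8


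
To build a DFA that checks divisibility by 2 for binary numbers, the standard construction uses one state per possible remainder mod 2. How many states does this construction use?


Divisibility by 2 is tracked via the remainder mod 2: 0, 1, ..., 1
The construction assigns one state to each remainder
Number of remainders = 2

2


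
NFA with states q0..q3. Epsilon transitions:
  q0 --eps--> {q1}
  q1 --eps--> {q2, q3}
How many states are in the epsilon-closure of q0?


Starting from q0
Initialize closure = {q0}
Follow epsilon from q0 -> add q1
Follow epsilon from q1 -> add q2
Follow epsilon from q1 -> add q3
Final closure: {q0, q1, q2, q3}
Size = 4

4


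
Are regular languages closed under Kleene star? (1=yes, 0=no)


Regular languages are closed under:
- Union (DFA product construction)
- Intersection (DFA product construction)
- Complement (swap accept/reject states)
- Concatenation (NFA construction)
- Kleene star (NFA construction)
Kleene star is in this list
Therefore: closed

1


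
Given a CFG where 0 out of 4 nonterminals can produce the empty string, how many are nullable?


Nonterminals: {S, A, B, C}
A nonterminal is nullable if it can derive epsilon
Counting nullable nonterminals: 0
Total nullable = 0

0


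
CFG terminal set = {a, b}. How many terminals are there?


Terminal symbols: a, b
Counting each: a (#1), b (#2)
Total = 2

2


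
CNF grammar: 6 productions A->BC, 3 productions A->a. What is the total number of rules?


CNF allows two rule forms:
  A -> BC (binary): 6 rules
  A -> a (terminal): 3 rules
Total = 6 + 3 = 9

9


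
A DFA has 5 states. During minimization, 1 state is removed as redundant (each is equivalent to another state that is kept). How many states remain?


Original DFA: 5 states
Redundant states removed: 1
Minimized states = original - removed
= 5 - 1
= 4

4


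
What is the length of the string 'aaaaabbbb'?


String: 'aaaaabbbb'
Counting characters:
  'a' appears 5 time(s)
  'b' appears 4 time(s)
Total length = 5 + 4 = 9

9


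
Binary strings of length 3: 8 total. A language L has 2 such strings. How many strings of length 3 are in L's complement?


Alphabet: {0,1}
String length: 3
Total strings of length 3 = 2^3 = 8
Strings in L = 2
Complement = total - |L|
= 8 - 2
= 6

6


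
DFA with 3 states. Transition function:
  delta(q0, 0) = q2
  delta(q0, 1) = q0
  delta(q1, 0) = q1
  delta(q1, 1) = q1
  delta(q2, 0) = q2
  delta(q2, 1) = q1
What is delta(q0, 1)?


Looking up transition function:
delta(q0, 1) in the table
Row: q0, Column: 1
Result: q0

q0


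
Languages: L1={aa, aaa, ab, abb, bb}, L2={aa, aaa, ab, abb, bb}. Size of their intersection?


L1 = {aa, aaa, ab, abb, bb}
L2 = {aa, aaa, ab, abb, bb}
Checking each string in L1 against L2:
  'aa': in L2? Yes
  'aaa': in L2? Yes
  'ab': in L2? Yes
  'abb': in L2? Yes
  'bb': in L2? Yes
Intersection = {aa, aaa, ab, abb, bb}
|L1 ∩ L2| = 5

5


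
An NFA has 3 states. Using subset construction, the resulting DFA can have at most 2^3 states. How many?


NFA has 3 states
Subset construction: each DFA state = subset of NFA states
Maximum subsets = 2^3
2^3 = 8

8


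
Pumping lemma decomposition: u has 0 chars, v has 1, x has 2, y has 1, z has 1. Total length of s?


|s| = |u| + |v| + |x| + |y| + |z|
= 0 + 1 + 2 + 1 + 1
= 1 + 2 + 2
= 3 + 2
= 5

5


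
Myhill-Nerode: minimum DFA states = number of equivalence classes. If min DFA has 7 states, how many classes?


Myhill-Nerode theorem:
Number of equivalence classes = number of states in minimal DFA
Minimal DFA states = 7
Therefore equivalence classes = 7

7


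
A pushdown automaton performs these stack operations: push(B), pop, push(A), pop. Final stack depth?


Tracing stack operations:
  push(B) -> stack = [B], depth=1
  pop -> removed B, stack = [], depth=0
  push(A) -> stack = [A], depth=1
  pop -> removed A, stack = [], depth=0
Final depth = 0

0


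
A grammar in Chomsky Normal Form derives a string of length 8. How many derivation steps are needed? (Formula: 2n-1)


Chomsky Normal Form derivation:
String length n = 8
Each step either:
  - Splits a nonterminal into two (n-1 such steps)
  - Converts a nonterminal to terminal (n such steps)
Total = (n-1) + n = 2n - 1
= 2(8) - 1
= 16 - 1
= 15

15


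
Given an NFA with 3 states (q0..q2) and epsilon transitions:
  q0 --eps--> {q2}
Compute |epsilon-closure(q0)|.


Starting from q0
Initialize closure = {q0}
Follow epsilon from q0 -> add q2
Final closure: {q0, q2}
Size = 2

2


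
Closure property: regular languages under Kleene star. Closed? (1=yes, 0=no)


Regular languages are closed under:
- Union (DFA product construction)
- Intersection (DFA product construction)
- Complement (swap accept/reject states)
- Concatenation (NFA construction)
- Kleene star (NFA construction)
Kleene star is in this list
Therefore: closed

1


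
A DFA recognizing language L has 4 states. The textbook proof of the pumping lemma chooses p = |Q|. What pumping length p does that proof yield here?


Pumping lemma for regular languages (standard proof):
Take p = |Q|, the number of DFA states.
Any string of length >= |Q| passes through |Q|+1 states while reading its first |Q| symbols,
so by pigeonhole some state repeats, giving the loop that can be pumped.
Here |Q| = 4
Therefore the proof uses p = 4

4


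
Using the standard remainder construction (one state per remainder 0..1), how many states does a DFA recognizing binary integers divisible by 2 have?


Divisibility by 2 is tracked via the remainder mod 2: 0, 1, ..., 1
The construction assigns one state to each remainder
Number of remainders = 2

2


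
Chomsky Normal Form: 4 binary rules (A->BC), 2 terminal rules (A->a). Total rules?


CNF allows two rule forms:
  A -> BC (binary): 4 rules
  A -> a (terminal): 2 rules
Total = 4 + 2 = 6

6


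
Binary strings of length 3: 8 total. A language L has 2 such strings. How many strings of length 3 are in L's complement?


Alphabet: {0,1}
String length: 3
Total strings of length 3 = 2^3 = 8
Strings in L = 2
Complement = total - |L|
= 8 - 2
= 6

6


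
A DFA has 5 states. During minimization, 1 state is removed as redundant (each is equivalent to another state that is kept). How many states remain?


Original DFA: 5 states
Redundant states removed: 1
Minimized states = original - removed
= 5 - 1
= 4

4


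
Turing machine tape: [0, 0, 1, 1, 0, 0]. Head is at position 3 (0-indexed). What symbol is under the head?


Tape: [0, 0, 1, 1, 0, 0]
Positions: 0 1 2 3 4 5
Values:    0 0 1 1 0 0
Head at position 3
tape[3] = 1

1


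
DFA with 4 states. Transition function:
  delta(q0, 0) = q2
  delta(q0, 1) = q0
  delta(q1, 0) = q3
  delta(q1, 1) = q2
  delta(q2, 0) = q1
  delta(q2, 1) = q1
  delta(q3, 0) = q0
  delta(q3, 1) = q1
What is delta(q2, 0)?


Looking up transition function:
delta(q2, 0) in the table
Row: q2, Column: 0
Result: q1

q1


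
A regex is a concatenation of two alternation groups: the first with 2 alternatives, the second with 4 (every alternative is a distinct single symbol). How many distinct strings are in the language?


First group: 2 alternatives
Second group: 4 alternatives
Concatenation: each choice from group 1 pairs with each from group 2
Total = 2 x 4 = 8

8


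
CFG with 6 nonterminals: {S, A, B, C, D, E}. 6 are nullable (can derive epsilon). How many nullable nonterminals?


Nonterminals: {S, A, B, C, D, E}
A nonterminal is nullable if it can derive epsilon
Counting nullable nonterminals: 6
Total nullable = 6

6


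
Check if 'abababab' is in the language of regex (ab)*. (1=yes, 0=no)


Pattern: (ab)*
String: 'abababab'
Pattern requires: zero or more repetitions of 'ab'
Pairs: ['ab', 'ab', 'ab', 'ab']
All pairs are 'ab'? Yes
Result: 1

1


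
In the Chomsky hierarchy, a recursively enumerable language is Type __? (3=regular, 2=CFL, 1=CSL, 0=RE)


Chomsky hierarchy levels:
  Type 3: Regular (DFA/NFA/regex)
  Type 2: Context-free (PDA)
  Type 1: Context-sensitive
  Type 0: Recursively enumerable (TM)
'recursively enumerable' corresponds to Type 0

0


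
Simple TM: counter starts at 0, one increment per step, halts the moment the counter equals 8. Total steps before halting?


Counter starts at 0. Counting sequence:
  Step 1: counter = 1
  Step 2: counter = 2
  Step 3: counter = 3
  Step 4: counter = 4
  Step 5: counter = 5
  Step 6: counter = 6
  Step 7: counter = 7
  Step 8: counter = 8
Counter reached 8 -> halt
Total steps = 8

8


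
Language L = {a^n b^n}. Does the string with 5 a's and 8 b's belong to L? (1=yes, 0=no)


Language requires equal numbers of a's and b's
PDA pushes for each 'a', pops for each 'b'
Number of a's = 5
Number of b's = 8
5 != 8 -> Reject

0


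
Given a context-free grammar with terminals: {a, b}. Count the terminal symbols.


Terminal symbols: a, b
Counting each: a (#1), b (#2)
Total = 2

2


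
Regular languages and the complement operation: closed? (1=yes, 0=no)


Regular languages are closed under all standard operations:
- Union: Yes (product construction)
- Intersection: Yes (product construction)
- Complement: Yes (swap accept/reject)
- Concatenation: Yes (NFA construction)
Operation: complement -> Closed

1


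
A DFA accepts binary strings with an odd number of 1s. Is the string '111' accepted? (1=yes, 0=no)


DFA has 2 states: q_even (start, accept=no) and q_odd
Processing string '111' character by character:
  Position 0: read '1', 1-count=1 -> q_odd
  Position 1: read '1', 1-count=2 -> q_even
  Position 2: read '1', 1-count=3 -> q_odd
Final state: q_odd, total 1s = 3 (odd); the DFA requires an odd count -> accept

1


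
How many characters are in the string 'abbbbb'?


String: 'abbbbb'
Counting characters:
  'a' appears 1 time(s)
  'b' appears 5 time(s)
Total length = 1 + 5 = 6

6


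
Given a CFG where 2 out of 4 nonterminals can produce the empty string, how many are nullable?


Nonterminals: {S, A, B, C}
A nonterminal is nullable if it can derive epsilon
Counting nullable nonterminals: 2
Total nullable = 2

2


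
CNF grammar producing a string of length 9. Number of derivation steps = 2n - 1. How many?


Chomsky Normal Form derivation:
String length n = 9
Each step either:
  - Splits a nonterminal into two (n-1 such steps)
  - Converts a nonterminal to terminal (n such steps)
Total = (n-1) + n = 2n - 1
= 2(9) - 1
= 18 - 1
= 17

17


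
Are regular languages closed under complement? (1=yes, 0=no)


Regular languages are closed under all standard operations:
- Union: Yes (product construction)
- Intersection: Yes (product construction)
- Complement: Yes (swap accept/reject)
- Concatenation: Yes (NFA construction)
Operation: complement -> Closed

1


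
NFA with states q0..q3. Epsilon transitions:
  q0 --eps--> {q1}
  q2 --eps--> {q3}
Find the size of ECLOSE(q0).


Starting from q0
Initialize closure = {q0}
Follow epsilon from q0 -> add q1
Final closure: {q0, q1}
Size = 2

2


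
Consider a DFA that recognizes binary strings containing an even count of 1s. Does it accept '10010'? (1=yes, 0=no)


DFA has 2 states: q_even (start, accept=yes) and q_odd
Processing string '10010' character by character:
  Position 0: read '1', 1-count=1 -> q_odd
  Position 1: read '0', 1-count=1 -> q_odd (no change)
  Position 2: read '0', 1-count=1 -> q_odd (no change)
  Position 3: read '1', 1-count=2 -> q_even
  Position 4: read '0', 1-count=2 -> q_even (no change)
Final state: q_even, total 1s = 2 (even); the DFA requires an even count -> accept

1


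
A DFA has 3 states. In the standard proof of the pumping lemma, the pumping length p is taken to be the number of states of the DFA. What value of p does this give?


Pumping lemma for regular languages (standard proof):
Take p = |Q|, the number of DFA states.
Any string of length >= |Q| passes through |Q|+1 states while reading its first |Q| symbols,
so by pigeonhole some state repeats, giving the loop that can be pumped.
Here |Q| = 3
Therefore the proof uses p = 3

3


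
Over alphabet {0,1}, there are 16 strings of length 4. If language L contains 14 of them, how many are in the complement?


Alphabet: {0,1}
String length: 4
Total strings of length 4 = 2^4 = 16
Strings in L = 14
Complement = total - |L|
= 16 - 14
= 2

2


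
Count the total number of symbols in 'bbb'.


String: 'bbb'
Counting characters:
  'b' appears 3 time(s)
Total length = 0 + 3 = 3

3


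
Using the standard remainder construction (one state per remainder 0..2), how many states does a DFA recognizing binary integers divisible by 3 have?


Divisibility by 3 is tracked via the remainder mod 3: 0, 1, ..., 2
The construction assigns one state to each remainder
Number of remainders = 3

3


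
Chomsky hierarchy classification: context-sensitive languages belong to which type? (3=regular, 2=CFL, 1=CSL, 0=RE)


Chomsky hierarchy levels:
  Type 3: Regular (DFA/NFA/regex)
  Type 2: Context-free (PDA)
  Type 1: Context-sensitive
  Type 0: Recursively enumerable (TM)
'context-sensitive' corresponds to Type 1

1


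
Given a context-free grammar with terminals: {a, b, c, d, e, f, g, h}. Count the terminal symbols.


Terminal symbols: a, b, c, d, e, f, g, h
Counting each: a (#1), b (#2), c (#3), d (#4), e (#5), f (#6), g (#7), h (#8)
Total = 8

8


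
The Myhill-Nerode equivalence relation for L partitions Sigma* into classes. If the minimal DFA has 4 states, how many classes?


Myhill-Nerode theorem:
Number of equivalence classes = number of states in minimal DFA
Minimal DFA states = 4
Therefore equivalence classes = 4

4


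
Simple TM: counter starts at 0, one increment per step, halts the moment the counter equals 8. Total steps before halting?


Counter starts at 0. Counting sequence:
  Step 1: counter = 1
  Step 2: counter = 2
  Step 3: counter = 3
  Step 4: counter = 4
  Step 5: counter = 5
  Step 6: counter = 6
  Step 7: counter = 7
  Step 8: counter = 8
Counter reached 8 -> halt
Total steps = 8

8


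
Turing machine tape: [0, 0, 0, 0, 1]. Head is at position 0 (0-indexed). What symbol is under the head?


Tape: [0, 0, 0, 0, 1]
Positions: 0 1 2 3 4
Values:    0 0 0 0 1
Head at position 0
tape[0] = 0

0


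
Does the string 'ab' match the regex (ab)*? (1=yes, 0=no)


Pattern: (ab)*
String: 'ab'
Pattern requires: zero or more repetitions of 'ab'
Pairs: ['ab']
All pairs are 'ab'? Yes
Result: 1

1


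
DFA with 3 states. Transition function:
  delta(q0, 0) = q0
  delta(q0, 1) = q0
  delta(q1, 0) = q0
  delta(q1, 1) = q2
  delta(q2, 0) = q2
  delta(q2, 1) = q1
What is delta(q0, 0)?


Looking up transition function:
delta(q0, 0) in the table
Row: q0, Column: 0
Result: q0

q0


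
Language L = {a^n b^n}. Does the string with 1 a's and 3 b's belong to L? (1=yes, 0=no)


Language requires equal numbers of a's and b's
PDA pushes for each 'a', pops for each 'b'
Number of a's = 1
Number of b's = 3
1 != 3 -> Reject

0


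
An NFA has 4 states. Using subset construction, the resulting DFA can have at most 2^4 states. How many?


NFA has 4 states
Subset construction: each DFA state = subset of NFA states
Maximum subsets = 2^4
2^4 = 16

16


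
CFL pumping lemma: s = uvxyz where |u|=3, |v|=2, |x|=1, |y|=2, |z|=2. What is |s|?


|s| = |u| + |v| + |x| + |y| + |z|
= 3 + 2 + 1 + 2 + 2
= 5 + 1 + 4
= 6 + 4
= 10

10


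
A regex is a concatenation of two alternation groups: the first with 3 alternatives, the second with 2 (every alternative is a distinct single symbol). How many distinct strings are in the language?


First group: 3 alternatives
Second group: 2 alternatives
Concatenation: each choice from group 1 pairs with each from group 2
Total = 3 x 2 = 6

6


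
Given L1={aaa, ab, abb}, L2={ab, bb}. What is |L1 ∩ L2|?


L1 = {aaa, ab, abb}
L2 = {ab, bb}
Checking each string in L1 against L2:
  'aaa': in L2? No
  'ab': in L2? Yes
  'abb': in L2? No
Intersection = {ab}
|L1 ∩ L2| = 1

1


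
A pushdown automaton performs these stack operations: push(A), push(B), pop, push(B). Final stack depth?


Tracing stack operations:
  push(A) -> stack = [A], depth=1
  push(B) -> stack = [A,B], depth=2
  pop -> removed B, stack = [A], depth=1
  push(B) -> stack = [A,B], depth=2
Final depth = 2

2


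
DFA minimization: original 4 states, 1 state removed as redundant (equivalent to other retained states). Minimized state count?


Original DFA: 4 states
Redundant states removed: 1
Minimized states = original - removed
= 4 - 1
= 3

3


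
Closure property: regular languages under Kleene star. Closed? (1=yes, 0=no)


Regular languages are closed under:
- Union (DFA product construction)
- Intersection (DFA product construction)
- Complement (swap accept/reject states)
- Concatenation (NFA construction)
- Kleene star (NFA construction)
Kleene star is in this list
Therefore: closed

1


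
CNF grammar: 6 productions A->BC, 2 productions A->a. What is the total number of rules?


CNF allows two rule forms:
  A -> BC (binary): 6 rules
  A -> a (terminal): 2 rules
Total = 6 + 2 = 8

8


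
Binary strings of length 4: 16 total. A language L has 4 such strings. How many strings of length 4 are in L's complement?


Alphabet: {0,1}
String length: 4
Total strings of length 4 = 2^4 = 16
Strings in L = 4
Complement = total - |L|
= 16 - 4
= 12

12


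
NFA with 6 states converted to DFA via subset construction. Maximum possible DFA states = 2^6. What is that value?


NFA has 6 states
Subset construction: each DFA state = subset of NFA states
Maximum subsets = 2^6
2^6 = 64

64


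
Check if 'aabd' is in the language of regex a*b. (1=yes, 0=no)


Pattern: a*b
String: 'aabd'
Pattern requires: zero or more 'a's followed by exactly one 'b'
Found 2 leading 'a's
Remaining: 'bd'
Remaining is not 'b' -> no match
Result: 0

0


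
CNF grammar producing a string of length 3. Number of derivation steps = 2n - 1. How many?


Chomsky Normal Form derivation:
String length n = 3
Each step either:
  - Splits a nonterminal into two (n-1 such steps)
  - Converts a nonterminal to terminal (n such steps)
Total = (n-1) + n = 2n - 1
= 2(3) - 1
= 6 - 1
= 5

5


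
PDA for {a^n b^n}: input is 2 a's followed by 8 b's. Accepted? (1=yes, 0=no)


Language requires equal numbers of a's and b's
PDA pushes for each 'a', pops for each 'b'
Number of a's = 2
Number of b's = 8
2 != 8 -> Reject

0


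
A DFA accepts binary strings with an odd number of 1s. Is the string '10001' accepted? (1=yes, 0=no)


DFA has 2 states: q_even (start, accept=no) and q_odd
Processing string '10001' character by character:
  Position 0: read '1', 1-count=1 -> q_odd
  Position 1: read '0', 1-count=1 -> q_odd (no change)
  Position 2: read '0', 1-count=1 -> q_odd (no change)
  Position 3: read '0', 1-count=1 -> q_odd (no change)
  Position 4: read '1', 1-count=2 -> q_even
Final state: q_even, total 1s = 2 (even); the DFA requires an odd count -> reject

0


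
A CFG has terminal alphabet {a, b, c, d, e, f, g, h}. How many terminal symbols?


Terminal symbols: a, b, c, d, e, f, g, h
Counting each: a (#1), b (#2), c (#3), d (#4), e (#5), f (#6), g (#7), h (#8)
Total = 8

8


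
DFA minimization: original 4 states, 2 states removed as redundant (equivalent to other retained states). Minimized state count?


Original DFA: 4 states
Redundant states removed: 2
Minimized states = original - removed
= 4 - 2
= 2

2


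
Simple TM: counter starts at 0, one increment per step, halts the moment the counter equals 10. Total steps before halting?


Counter starts at 0. Counting sequence:
  Step 1: counter = 1
  Step 2: counter = 2
  Step 3: counter = 3
  Step 4: counter = 4
  Step 5: counter = 5
  Step 6: counter = 6
  ...
  Step 10: counter = 10
Counter reached 10 -> halt
Total steps = 10

10


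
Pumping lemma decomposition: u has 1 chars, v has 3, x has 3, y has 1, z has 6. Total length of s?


|s| = |u| + |v| + |x| + |y| + |z|
= 1 + 3 + 3 + 1 + 6
= 4 + 3 + 7
= 7 + 7
= 14

14


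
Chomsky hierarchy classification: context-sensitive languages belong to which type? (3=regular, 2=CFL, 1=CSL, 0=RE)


Chomsky hierarchy levels:
  Type 3: Regular (DFA/NFA/regex)
  Type 2: Context-free (PDA)
  Type 1: Context-sensitive
  Type 0: Recursively enumerable (TM)
'context-sensitive' corresponds to Type 1

1


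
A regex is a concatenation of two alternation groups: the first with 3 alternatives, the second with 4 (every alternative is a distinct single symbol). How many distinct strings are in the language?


First group: 3 alternatives
Second group: 4 alternatives
Concatenation: each choice from group 1 pairs with each from group 2
Total = 3 x 4 = 12

12


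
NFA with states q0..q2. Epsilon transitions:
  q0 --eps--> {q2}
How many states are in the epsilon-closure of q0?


Starting from q0
Initialize closure = {q0}
Follow epsilon from q0 -> add q2
Final closure: {q0, q2}
Size = 2

2


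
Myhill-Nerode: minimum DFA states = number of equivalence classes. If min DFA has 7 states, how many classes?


Myhill-Nerode theorem:
Number of equivalence classes = number of states in minimal DFA
Minimal DFA states = 7
Therefore equivalence classes = 7

7


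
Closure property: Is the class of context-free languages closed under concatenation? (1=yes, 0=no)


CFL closure properties:
  Closed under: union, concatenation, Kleene star
  NOT closed under: intersection, complement
Operation 'concatenation' is in closed list -> Yes (closed)

1


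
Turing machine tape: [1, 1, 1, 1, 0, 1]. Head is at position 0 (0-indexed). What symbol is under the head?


Tape: [1, 1, 1, 1, 0, 1]
Positions: 0 1 2 3 4 5
Values:    1 1 1 1 0 1
Head at position 0
tape[0] = 1

1


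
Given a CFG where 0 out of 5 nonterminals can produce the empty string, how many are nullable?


Nonterminals: {S, A, B, C, D}
A nonterminal is nullable if it can derive epsilon
Counting nullable nonterminals: 0
Total nullable = 0

0


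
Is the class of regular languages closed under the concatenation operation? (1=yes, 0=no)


Regular languages are closed under:
- Union (DFA product construction)
- Intersection (DFA product construction)
- Complement (swap accept/reject states)
- Concatenation (NFA construction)
- Kleene star (NFA construction)
concatenation is in this list
Therefore: closed

1


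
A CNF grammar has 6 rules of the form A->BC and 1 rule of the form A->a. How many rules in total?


CNF allows two rule forms:
  A -> BC (binary): 6 rules
  A -> a (terminal): 1 rule
Total = 6 + 1 = 7

7


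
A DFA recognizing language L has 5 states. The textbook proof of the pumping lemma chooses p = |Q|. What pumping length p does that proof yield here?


Pumping lemma for regular languages (standard proof):
Take p = |Q|, the number of DFA states.
Any string of length >= |Q| passes through |Q|+1 states while reading its first |Q| symbols,
so by pigeonhole some state repeats, giving the loop that can be pumped.
Here |Q| = 5
Therefore the proof uses p = 5

5


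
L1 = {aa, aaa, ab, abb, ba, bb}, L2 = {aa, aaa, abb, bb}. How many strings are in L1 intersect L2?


L1 = {aa, aaa, ab, abb, ba, bb}
L2 = {aa, aaa, abb, bb}
Checking each string in L1 against L2:
  'aa': in L2? Yes
  'aaa': in L2? Yes
  'ab': in L2? No
  'abb': in L2? Yes
  'ba': in L2? No
  'bb': in L2? Yes
Intersection = {aa, aaa, abb, bb}
|L1 ∩ L2| = 4

4


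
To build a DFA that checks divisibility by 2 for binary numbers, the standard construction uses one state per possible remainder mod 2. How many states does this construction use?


Divisibility by 2 is tracked via the remainder mod 2: 0, 1, ..., 1
The construction assigns one state to each remainder
Number of remainders = 2

2


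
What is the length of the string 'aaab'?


String: 'aaab'
Counting characters:
  'a' appears 3 time(s)
  'b' appears 1 time(s)
Total length = 3 + 1 = 4

4


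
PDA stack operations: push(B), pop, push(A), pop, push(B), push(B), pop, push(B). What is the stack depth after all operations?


Tracing stack operations:
  push(B) -> stack = [B], depth=1
  pop -> removed B, stack = [], depth=0
  push(A) -> stack = [A], depth=1
  pop -> removed A, stack = [], depth=0
  push(B) -> stack = [B], depth=1
  push(B) -> stack = [B,B], depth=2
  pop -> removed B, stack = [B], depth=1
  push(B) -> stack = [B,B], depth=2
Final depth = 2

2


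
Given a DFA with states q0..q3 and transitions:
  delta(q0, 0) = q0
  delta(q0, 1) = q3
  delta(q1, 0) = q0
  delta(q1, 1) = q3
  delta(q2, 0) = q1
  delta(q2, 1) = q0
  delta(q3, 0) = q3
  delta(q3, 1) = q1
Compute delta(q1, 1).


Looking up transition function:
delta(q1, 1) in the table
Row: q1, Column: 1
Result: q3

q3


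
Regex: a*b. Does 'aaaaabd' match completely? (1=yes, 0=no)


Pattern: a*b
String: 'aaaaabd'
Pattern requires: zero or more 'a's followed by exactly one 'b'
Found 5 leading 'a's
Remaining: 'bd'
Remaining is not 'b' -> no match
Result: 0

0


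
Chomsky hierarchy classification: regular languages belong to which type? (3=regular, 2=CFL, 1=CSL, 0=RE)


Chomsky hierarchy levels:
  Type 3: Regular (DFA/NFA/regex)
  Type 2: Context-free (PDA)
  Type 1: Context-sensitive
  Type 0: Recursively enumerable (TM)
'regular' corresponds to Type 3

3


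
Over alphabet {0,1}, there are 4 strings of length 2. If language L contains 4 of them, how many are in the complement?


Alphabet: {0,1}
String length: 2
Total strings of length 2 = 2^2 = 4
Strings in L = 4
Complement = total - |L|
= 4 - 4
= 0

0


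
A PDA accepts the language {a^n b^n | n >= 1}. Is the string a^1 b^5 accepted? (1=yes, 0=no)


Language requires equal numbers of a's and b's
PDA pushes for each 'a', pops for each 'b'
Number of a's = 1
Number of b's = 5
1 != 5 -> Reject

0


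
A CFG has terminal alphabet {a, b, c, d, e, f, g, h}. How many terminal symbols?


Terminal symbols: a, b, c, d, e, f, g, h
Counting each: a (#1), b (#2), c (#3), d (#4), e (#5), f (#6), g (#7), h (#8)
Total = 8

8


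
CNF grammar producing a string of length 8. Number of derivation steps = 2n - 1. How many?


Chomsky Normal Form derivation:
String length n = 8
Each step either:
  - Splits a nonterminal into two (n-1 such steps)
  - Converts a nonterminal to terminal (n such steps)
Total = (n-1) + n = 2n - 1
= 2(8) - 1
= 16 - 1
= 15

15


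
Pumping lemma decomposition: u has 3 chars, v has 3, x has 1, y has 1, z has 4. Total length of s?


|s| = |u| + |v| + |x| + |y| + |z|
= 3 + 3 + 1 + 1 + 4
= 6 + 1 + 5
= 7 + 5
= 12

12


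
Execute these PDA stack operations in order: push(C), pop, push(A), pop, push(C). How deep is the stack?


Tracing stack operations:
  push(C) -> stack = [C], depth=1
  pop -> removed C, stack = [], depth=0
  push(A) -> stack = [A], depth=1
  pop -> removed A, stack = [], depth=0
  push(C) -> stack = [C], depth=1
Final depth = 1

1


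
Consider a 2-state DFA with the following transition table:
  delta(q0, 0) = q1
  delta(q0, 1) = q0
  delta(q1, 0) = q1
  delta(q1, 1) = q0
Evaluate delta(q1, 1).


Looking up transition function:
delta(q1, 1) in the table
Row: q1, Column: 1
Result: q0

q0


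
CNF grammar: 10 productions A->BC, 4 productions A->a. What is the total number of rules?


CNF allows two rule forms:
  A -> BC (binary): 10 rules
  A -> a (terminal): 4 rules
Total = 10 + 4 = 14

14


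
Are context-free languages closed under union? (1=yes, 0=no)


CFL closure properties:
  Closed under: union, concatenation, Kleene star
  NOT closed under: intersection, complement
Operation 'union' is in closed list -> Yes (closed)

1


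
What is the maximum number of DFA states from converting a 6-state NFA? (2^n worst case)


NFA has 6 states
Subset construction: each DFA state = subset of NFA states
Maximum subsets = 2^6
2^6 = 64

64


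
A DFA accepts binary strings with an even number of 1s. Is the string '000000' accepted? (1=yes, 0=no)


DFA has 2 states: q_even (start, accept=yes) and q_odd
Processing string '000000' character by character:
  Position 0: read '0', 1-count=0 -> q_even (no change)
  Position 1: read '0', 1-count=0 -> q_even (no change)
  Position 2: read '0', 1-count=0 -> q_even (no change)
  Position 3: read '0', 1-count=0 -> q_even (no change)
  Position 4: read '0', 1-count=0 -> q_even (no change)
  Position 5: read '0', 1-count=0 -> q_even (no change)
Final state: q_even, total 1s = 0 (even); the DFA requires an even count -> accept

1


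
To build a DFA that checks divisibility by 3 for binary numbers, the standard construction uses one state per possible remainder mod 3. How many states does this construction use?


Divisibility by 3 is tracked via the remainder mod 3: 0, 1, ..., 2
The construction assigns one state to each remainder
Number of remainders = 3

3


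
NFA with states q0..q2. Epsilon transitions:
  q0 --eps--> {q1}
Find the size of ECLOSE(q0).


Starting from q0
Initialize closure = {q0}
Follow epsilon from q0 -> add q1
Final closure: {q0, q1}
Size = 2

2


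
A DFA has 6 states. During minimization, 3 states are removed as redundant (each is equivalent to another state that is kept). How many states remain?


Original DFA: 6 states
Redundant states removed: 3
Minimized states = original - removed
= 6 - 3
= 3

3


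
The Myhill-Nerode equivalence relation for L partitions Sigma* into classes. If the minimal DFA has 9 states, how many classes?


Myhill-Nerode theorem:
Number of equivalence classes = number of states in minimal DFA
Minimal DFA states = 9
Therefore equivalence classes = 9

9


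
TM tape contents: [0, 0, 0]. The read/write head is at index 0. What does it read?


Tape: [0, 0, 0]
Positions: 0 1 2
Values:    0 0 0
Head at position 0
tape[0] = 0

0


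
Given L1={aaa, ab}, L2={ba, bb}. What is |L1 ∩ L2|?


L1 = {aaa, ab}
L2 = {ba, bb}
Checking each string in L1 against L2:
  'aaa': in L2? No
  'ab': in L2? No
Intersection = {}
|L1 ∩ L2| = 0

0


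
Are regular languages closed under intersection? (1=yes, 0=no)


Regular languages are closed under:
- Union (DFA product construction)
- Intersection (DFA product construction)
- Complement (swap accept/reject states)
- Concatenation (NFA construction)
- Kleene star (NFA construction)
intersection is in this list
Therefore: closed

1


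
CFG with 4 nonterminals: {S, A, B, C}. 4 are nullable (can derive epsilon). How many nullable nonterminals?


Nonterminals: {S, A, B, C}
A nonterminal is nullable if it can derive epsilon
Counting nullable nonterminals: 4
Total nullable = 4

4


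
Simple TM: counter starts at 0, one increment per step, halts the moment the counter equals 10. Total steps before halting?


Counter starts at 0. Counting sequence:
  Step 1: counter = 1
  Step 2: counter = 2
  Step 3: counter = 3
  Step 4: counter = 4
  Step 5: counter = 5
  Step 6: counter = 6
  ...
  Step 10: counter = 10
Counter reached 10 -> halt
Total steps = 10

10


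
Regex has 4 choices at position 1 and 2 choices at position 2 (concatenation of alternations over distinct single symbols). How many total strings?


First group: 4 alternatives
Second group: 2 alternatives
Concatenation: each choice from group 1 pairs with each from group 2
Total = 4 x 2 = 8

8


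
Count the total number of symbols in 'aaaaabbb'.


String: 'aaaaabbb'
Counting characters:
  'a' appears 5 time(s)
  'b' appears 3 time(s)
Total length = 5 + 3 = 8

8


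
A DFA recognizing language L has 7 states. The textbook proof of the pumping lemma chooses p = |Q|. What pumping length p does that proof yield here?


Pumping lemma for regular languages (standard proof):
Take p = |Q|, the number of DFA states.
Any string of length >= |Q| passes through |Q|+1 states while reading its first |Q| symbols,
so by pigeonhole some state repeats, giving the loop that can be pumped.
Here |Q| = 7
Therefore the proof uses p = 7

7


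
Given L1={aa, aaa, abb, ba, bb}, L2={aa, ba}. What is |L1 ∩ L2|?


L1 = {aa, aaa, abb, ba, bb}
L2 = {aa, ba}
Checking each string in L1 against L2:
  'aa': in L2? Yes
  'aaa': in L2? No
  'abb': in L2? No
  'ba': in L2? Yes
  'bb': in L2? No
Intersection = {aa, ba}
|L1 ∩ L2| = 2

2


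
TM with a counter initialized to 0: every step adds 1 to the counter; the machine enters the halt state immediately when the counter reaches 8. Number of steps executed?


Counter starts at 0. Counting sequence:
  Step 1: counter = 1
  Step 2: counter = 2
  Step 3: counter = 3
  Step 4: counter = 4
  Step 5: counter = 5
  Step 6: counter = 6
  Step 7: counter = 7
  Step 8: counter = 8
Counter reached 8 -> halt
Total steps = 8

8


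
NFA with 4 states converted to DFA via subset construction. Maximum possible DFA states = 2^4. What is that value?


NFA has 4 states
Subset construction: each DFA state = subset of NFA states
Maximum subsets = 2^4
2^4 = 16

16


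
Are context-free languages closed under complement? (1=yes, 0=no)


CFL closure properties:
  Closed under: union, concatenation, Kleene star
  NOT closed under: intersection, complement
Operation 'complement' is in not-closed list -> No (not closed)

0


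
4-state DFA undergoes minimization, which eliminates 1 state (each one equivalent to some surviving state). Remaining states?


Original DFA: 4 states
Redundant states removed: 1
Minimized states = original - removed
= 4 - 1
= 3

3


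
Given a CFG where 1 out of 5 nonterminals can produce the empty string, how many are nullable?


Nonterminals: {S, A, B, C, D}
A nonterminal is nullable if it can derive epsilon
Counting nullable nonterminals: 1
Total nullable = 1

1


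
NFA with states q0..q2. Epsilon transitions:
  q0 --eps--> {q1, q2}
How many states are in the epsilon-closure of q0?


Starting from q0
Initialize closure = {q0}
Follow epsilon from q0 -> add q1
Follow epsilon from q0 -> add q2
Final closure: {q0, q1, q2}
Size = 3

3


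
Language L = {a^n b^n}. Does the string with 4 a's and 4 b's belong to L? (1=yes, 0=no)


Language requires equal numbers of a's and b's
PDA pushes for each 'a', pops for each 'b'
Number of a's = 4
Number of b's = 4
4 == 4 -> Accept

1


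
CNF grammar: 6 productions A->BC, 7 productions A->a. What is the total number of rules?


CNF allows two rule forms:
  A -> BC (binary): 6 rules
  A -> a (terminal): 7 rules
Total = 6 + 7 = 13

13


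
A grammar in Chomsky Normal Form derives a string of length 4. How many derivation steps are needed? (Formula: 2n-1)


Chomsky Normal Form derivation:
String length n = 4
Each step either:
  - Splits a nonterminal into two (n-1 such steps)
  - Converts a nonterminal to terminal (n such steps)
Total = (n-1) + n = 2n - 1
= 2(4) - 1
= 8 - 1
= 7

7


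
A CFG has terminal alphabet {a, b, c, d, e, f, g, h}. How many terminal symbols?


Terminal symbols: a, b, c, d, e, f, g, h
Counting each: a (#1), b (#2), c (#3), d (#4), e (#5), f (#6), g (#7), h (#8)
Total = 8

8


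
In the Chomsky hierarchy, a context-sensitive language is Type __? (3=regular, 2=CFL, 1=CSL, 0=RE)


Chomsky hierarchy levels:
  Type 3: Regular (DFA/NFA/regex)
  Type 2: Context-free (PDA)
  Type 1: Context-sensitive
  Type 0: Recursively enumerable (TM)
'context-sensitive' corresponds to Type 1

1
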